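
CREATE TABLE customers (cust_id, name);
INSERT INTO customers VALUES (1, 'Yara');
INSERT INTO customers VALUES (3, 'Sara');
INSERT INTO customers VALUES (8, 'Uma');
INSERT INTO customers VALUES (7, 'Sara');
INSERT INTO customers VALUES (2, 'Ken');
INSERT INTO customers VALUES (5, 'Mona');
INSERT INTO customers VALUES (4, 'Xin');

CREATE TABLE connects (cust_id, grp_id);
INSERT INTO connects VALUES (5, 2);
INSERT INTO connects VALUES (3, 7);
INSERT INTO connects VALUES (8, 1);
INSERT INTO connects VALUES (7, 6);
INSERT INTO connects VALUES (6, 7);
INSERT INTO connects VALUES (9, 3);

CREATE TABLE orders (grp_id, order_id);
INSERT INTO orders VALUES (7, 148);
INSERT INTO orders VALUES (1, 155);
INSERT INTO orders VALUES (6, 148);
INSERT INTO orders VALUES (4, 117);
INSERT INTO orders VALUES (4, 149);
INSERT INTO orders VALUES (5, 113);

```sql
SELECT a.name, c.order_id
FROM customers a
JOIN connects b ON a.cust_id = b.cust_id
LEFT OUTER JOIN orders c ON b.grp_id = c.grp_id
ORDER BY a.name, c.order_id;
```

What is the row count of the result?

4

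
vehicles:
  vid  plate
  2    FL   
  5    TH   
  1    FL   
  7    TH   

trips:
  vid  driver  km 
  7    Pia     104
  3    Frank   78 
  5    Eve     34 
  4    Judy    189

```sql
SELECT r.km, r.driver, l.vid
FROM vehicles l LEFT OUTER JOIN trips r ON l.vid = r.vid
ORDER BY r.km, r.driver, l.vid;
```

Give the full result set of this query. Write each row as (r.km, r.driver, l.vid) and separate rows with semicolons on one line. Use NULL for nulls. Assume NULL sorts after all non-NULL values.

LEFT JOIN keeps every row from `vehicles`; unmatched rows get NULL for `trips`'s columns.
Matching on l.vid = r.vid.
Matched pairs: 2; unmatched l rows kept: 2.

(34, Eve, 5); (104, Pia, 7); (NULL, NULL, 1); (NULL, NULL, 2)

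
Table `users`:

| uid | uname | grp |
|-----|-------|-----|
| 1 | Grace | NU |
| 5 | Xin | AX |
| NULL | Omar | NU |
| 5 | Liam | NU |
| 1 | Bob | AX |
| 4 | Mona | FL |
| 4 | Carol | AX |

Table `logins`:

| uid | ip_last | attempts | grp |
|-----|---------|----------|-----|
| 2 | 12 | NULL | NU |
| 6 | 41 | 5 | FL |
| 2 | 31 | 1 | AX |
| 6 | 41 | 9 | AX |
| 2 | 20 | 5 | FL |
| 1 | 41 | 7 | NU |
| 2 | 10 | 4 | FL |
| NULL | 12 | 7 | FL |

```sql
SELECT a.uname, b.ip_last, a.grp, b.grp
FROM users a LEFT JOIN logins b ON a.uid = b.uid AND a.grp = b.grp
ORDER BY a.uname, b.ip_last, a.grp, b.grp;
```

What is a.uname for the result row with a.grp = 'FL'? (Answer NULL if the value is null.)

LEFT JOIN keeps every row from `users`; unmatched rows get NULL for `logins`'s columns.
Matching on a.uid = b.uid AND a.grp = b.grp. A NULL in a compared column never satisfies the condition.
- a row (uid=1, grp=NU): matches 1 b row(s) → 1 output row(s).
- a row (uid=5, grp=AX): no match → kept, b columns NULL.
- a row (uid=NULL, grp=NU): no match → kept, b columns NULL.
- a row (uid=5, grp=NU): no match → kept, b columns NULL.
- a row (uid=1, grp=AX): no match → kept, b columns NULL.
- a row (uid=4, grp=FL): no match → kept, b columns NULL.
- a row (uid=4, grp=AX): no match → kept, b columns NULL.

Mona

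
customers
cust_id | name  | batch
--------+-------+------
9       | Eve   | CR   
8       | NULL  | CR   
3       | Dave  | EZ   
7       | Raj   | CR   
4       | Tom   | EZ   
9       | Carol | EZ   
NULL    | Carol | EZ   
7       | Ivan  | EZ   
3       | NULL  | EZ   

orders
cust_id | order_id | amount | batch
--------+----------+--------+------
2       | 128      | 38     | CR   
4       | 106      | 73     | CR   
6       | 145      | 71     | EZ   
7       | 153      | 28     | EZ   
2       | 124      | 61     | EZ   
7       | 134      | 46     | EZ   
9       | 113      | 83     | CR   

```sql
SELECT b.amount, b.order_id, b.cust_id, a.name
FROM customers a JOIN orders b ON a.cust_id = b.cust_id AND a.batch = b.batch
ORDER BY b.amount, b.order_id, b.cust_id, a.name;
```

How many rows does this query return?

INNER JOIN keeps only pairs where the ON condition holds.
Matching on a.cust_id = b.cust_id AND a.batch = b.batch. A NULL in a compared column never satisfies the condition.
Matched pairs: 3.
Total: 3 rows.

3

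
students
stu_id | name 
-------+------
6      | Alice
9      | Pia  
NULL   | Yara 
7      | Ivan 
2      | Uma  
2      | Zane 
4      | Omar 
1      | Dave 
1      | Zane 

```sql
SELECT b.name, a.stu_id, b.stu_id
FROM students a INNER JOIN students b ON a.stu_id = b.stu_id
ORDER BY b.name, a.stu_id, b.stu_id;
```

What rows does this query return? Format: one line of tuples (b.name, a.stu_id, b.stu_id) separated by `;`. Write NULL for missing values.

(Alice, 6, 6); (Dave, 1, 1); (Dave, 1, 1); (Ivan, 7, 7); (Omar, 4, 4); (Pia, 9, 9); (Uma, 2, 2); (Uma, 2, 2); (Zane, 1, 1); (Zane, 1, 1); (Zane, 2, 2); (Zane, 2, 2)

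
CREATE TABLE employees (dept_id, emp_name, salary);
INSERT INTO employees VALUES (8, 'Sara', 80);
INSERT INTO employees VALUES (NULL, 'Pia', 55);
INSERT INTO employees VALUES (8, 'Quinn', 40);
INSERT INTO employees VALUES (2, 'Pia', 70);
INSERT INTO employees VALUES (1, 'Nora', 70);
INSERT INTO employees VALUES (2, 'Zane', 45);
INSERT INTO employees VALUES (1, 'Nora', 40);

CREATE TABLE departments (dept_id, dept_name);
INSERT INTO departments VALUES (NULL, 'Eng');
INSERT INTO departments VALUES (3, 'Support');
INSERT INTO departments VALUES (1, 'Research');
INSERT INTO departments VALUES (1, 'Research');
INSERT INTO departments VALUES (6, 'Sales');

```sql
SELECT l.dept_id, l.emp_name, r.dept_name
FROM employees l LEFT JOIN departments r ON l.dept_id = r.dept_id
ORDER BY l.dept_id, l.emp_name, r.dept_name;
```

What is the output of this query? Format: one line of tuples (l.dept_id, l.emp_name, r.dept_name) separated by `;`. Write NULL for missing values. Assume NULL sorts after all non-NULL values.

LEFT JOIN keeps every row from `employees`; unmatched rows get NULL for `departments`'s columns.
Matching on l.dept_id = r.dept_id. A NULL in a compared column never satisfies the condition.
- l row (dept_id=8): no match → kept, r columns NULL.
- l row (dept_id=NULL): no match → kept, r columns NULL.
- l row (dept_id=8): no match → kept, r columns NULL.
- l row (dept_id=2): no match → kept, r columns NULL.
- l row (dept_id=1): matches 2 r row(s) → 2 output row(s).
- l row (dept_id=2): no match → kept, r columns NULL.
- l row (dept_id=1): matches 2 r row(s) → 2 output row(s).
After projecting and ordering:
l.dept_id | l.emp_name | r.dept_name
1 | Nora | Research
1 | Nora | Research
1 | Nora | Research
1 | Nora | Research
2 | Pia | NULL
2 | Zane | NULL
8 | Quinn | NULL
8 | Sara | NULL
NULL | Pia | NULL

(1, Nora, Research); (1, Nora, Research); (1, Nora, Research); (1, Nora, Research); (2, Pia, NULL); (2, Zane, NULL); (8, Quinn, NULL); (8, Sara, NULL); (NULL, Pia, NULL)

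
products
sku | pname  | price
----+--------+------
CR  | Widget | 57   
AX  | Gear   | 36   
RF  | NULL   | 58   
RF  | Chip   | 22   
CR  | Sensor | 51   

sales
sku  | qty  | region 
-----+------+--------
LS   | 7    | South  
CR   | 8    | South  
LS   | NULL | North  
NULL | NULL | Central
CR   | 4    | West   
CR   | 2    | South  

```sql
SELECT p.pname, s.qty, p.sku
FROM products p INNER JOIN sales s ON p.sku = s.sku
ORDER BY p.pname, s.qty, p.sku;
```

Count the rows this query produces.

INNER JOIN keeps only pairs where the ON condition holds.
Matching on p.sku = s.sku. A NULL in a compared column never satisfies the condition.
- sku=CR: 3 matching s row(s), so 3 row(s) emitted.
- sku=AX: no matching s row, dropped.
- sku=RF: no matching s row, dropped.
- sku=RF: no matching s row, dropped.
- sku=CR: 3 matching s row(s), so 3 row(s) emitted.
Total: 6 rows.

6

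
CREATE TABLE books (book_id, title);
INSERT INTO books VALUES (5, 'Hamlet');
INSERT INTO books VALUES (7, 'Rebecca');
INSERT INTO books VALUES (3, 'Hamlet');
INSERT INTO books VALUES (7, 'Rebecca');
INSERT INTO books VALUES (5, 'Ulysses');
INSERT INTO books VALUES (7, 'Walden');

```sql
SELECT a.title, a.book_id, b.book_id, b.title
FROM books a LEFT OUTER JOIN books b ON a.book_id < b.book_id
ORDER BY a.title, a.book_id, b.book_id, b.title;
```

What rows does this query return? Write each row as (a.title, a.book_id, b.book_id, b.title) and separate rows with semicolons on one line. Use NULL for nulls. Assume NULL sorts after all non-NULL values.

(Hamlet, 3, 5, Hamlet); (Hamlet, 3, 5, Ulysses); (Hamlet, 3, 7, Rebecca); (Hamlet, 3, 7, Rebecca); (Hamlet, 3, 7, Walden); (Hamlet, 5, 7, Rebecca); (Hamlet, 5, 7, Rebecca); (Hamlet, 5, 7, Walden); (Rebecca, 7, NULL, NULL); (Rebecca, 7, NULL, NULL); (Ulysses, 5, 7, Rebecca); (Ulysses, 5, 7, Rebecca); (Ulysses, 5, 7, Walden); (Walden, 7, NULL, NULL)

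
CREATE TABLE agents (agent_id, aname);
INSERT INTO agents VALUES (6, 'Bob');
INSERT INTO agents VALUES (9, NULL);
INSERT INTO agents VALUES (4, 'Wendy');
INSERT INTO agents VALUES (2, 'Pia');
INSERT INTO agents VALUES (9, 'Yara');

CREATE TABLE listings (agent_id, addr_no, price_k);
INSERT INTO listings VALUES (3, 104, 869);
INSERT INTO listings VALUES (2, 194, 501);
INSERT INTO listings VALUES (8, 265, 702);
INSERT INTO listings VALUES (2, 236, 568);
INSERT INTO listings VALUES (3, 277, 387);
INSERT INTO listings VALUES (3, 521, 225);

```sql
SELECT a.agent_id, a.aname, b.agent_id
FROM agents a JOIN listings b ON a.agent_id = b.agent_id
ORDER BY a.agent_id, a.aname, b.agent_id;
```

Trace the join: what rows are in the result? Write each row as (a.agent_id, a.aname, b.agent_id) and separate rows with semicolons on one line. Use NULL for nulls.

(2, Pia, 2); (2, Pia, 2)

INNER JOIN keeps only pairs where the ON condition holds.
Matching on a.agent_id = b.agent_id.
Matched pairs: 2.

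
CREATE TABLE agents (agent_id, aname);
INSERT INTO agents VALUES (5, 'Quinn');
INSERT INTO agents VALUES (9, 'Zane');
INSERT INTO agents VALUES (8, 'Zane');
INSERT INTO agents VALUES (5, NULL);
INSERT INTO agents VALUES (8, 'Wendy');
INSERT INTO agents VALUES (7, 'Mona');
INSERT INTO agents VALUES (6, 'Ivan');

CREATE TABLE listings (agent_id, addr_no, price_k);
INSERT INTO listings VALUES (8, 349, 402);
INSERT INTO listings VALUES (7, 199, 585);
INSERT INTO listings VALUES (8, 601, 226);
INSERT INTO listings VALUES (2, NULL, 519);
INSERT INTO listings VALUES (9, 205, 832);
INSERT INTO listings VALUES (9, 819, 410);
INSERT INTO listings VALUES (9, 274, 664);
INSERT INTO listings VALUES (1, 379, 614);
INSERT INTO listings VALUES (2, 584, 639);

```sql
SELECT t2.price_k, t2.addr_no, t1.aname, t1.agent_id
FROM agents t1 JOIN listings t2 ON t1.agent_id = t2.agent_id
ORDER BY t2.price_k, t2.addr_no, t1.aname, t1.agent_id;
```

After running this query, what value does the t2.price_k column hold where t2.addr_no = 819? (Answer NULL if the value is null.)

INNER JOIN keeps only pairs where the ON condition holds.
Matching on t1.agent_id = t2.agent_id.
Matched pairs: 8.

410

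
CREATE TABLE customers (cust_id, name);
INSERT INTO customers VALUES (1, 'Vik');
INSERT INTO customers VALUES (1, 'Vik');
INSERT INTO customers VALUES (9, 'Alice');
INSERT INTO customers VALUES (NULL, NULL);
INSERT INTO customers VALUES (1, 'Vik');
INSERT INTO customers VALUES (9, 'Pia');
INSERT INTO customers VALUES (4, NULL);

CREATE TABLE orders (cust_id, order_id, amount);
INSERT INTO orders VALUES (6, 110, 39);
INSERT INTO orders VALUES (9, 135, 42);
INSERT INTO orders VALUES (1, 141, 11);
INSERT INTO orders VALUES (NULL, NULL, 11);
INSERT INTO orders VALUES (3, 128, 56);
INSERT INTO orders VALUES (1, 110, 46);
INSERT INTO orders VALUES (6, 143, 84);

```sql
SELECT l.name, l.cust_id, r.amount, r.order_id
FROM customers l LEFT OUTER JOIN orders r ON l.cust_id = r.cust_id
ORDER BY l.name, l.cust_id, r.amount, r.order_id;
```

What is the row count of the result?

10

LEFT JOIN keeps every row from `customers`; unmatched rows get NULL for `orders`'s columns.
Matching on l.cust_id = r.cust_id. A NULL in a compared column never satisfies the condition.
Matched pairs: 8; unmatched l rows kept: 2.
Total: 8 matched + 2 padded = 10 rows.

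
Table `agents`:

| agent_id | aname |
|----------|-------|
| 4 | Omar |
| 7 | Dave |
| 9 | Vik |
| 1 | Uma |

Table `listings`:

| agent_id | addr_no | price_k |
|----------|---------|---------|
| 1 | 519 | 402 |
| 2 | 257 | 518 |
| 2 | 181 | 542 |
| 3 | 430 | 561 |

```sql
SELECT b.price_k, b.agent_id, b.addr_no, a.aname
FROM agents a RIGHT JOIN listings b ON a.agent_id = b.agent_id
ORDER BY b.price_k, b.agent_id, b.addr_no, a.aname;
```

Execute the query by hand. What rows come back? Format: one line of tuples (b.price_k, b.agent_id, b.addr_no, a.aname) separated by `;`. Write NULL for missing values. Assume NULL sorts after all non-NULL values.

RIGHT JOIN keeps every row from `listings`; unmatched rows get NULL for `agents`'s columns.
Matching on a.agent_id = b.agent_id.
- a[0] agent_id=4 → no match.
- a[1] agent_id=7 → no match.
- a[2] agent_id=9 → no match.
- a[3] agent_id=1 → 1 match(es) in b → 1 row(s).
- 3 row(s) from b found no a partner → padded with NULL.
After projecting and ordering:
b.price_k | b.agent_id | b.addr_no | a.aname
402 | 1 | 519 | Uma
518 | 2 | 257 | NULL
542 | 2 | 181 | NULL
561 | 3 | 430 | NULL

(402, 1, 519, Uma); (518, 2, 257, NULL); (542, 2, 181, NULL); (561, 3, 430, NULL)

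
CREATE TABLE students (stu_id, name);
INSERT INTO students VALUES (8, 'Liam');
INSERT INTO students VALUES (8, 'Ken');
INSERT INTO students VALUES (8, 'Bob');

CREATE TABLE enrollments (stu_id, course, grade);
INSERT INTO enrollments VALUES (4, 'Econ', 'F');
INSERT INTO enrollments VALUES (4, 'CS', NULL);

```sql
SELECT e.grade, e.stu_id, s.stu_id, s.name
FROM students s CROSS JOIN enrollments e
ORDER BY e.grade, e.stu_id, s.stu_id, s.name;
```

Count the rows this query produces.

6

CROSS JOIN pairs every row of `students` with every row of `enrollments`: 3 × 2 = 6 rows.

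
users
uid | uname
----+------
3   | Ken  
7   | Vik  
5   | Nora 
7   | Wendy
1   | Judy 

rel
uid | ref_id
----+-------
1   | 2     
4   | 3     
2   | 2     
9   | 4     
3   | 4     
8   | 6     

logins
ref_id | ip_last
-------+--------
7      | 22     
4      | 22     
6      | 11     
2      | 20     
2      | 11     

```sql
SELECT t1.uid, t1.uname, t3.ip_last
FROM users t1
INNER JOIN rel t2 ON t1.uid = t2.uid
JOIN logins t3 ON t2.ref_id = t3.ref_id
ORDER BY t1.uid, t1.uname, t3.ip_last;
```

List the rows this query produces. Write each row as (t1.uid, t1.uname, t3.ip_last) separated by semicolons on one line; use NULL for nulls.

(1, Judy, 11); (1, Judy, 20); (3, Ken, 22)

Step 1 — t1 INNER JOIN t2 on uid → 2 row(s).
Then INNER JOIN `logins t3` on ref_id: keep only rows whose t2.ref_id appears in t3.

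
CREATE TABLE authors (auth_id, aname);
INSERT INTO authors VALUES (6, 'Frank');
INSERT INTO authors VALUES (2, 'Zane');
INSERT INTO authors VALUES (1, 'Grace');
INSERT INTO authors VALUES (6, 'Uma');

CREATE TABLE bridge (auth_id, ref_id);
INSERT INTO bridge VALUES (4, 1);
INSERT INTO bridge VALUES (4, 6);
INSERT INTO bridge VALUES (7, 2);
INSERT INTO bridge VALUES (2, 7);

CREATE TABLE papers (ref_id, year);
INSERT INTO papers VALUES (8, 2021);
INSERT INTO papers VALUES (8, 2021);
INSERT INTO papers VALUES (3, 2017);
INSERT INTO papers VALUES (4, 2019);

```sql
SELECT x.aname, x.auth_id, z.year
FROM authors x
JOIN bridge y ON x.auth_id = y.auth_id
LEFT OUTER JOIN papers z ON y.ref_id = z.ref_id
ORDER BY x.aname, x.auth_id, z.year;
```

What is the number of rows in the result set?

Step 1 — x INNER JOIN y on auth_id → 1 row(s).
Then LEFT JOIN `papers z` on ref_id: each of those 1 rows is kept; rows whose y.ref_id has no match in z get NULL for z's columns.
Result: 1 row(s).

1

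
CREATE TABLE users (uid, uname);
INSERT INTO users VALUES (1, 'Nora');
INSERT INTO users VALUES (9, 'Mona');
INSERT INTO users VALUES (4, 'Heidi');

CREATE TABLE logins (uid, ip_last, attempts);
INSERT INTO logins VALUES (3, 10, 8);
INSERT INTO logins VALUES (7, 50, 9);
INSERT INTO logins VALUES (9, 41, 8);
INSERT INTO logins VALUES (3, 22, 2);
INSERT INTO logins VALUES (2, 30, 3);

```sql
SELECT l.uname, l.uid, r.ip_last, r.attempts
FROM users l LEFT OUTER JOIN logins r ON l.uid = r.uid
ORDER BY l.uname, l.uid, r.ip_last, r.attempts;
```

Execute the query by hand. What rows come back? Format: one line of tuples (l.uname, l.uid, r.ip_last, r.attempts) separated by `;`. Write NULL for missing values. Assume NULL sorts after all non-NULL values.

LEFT JOIN keeps every row from `users`; unmatched rows get NULL for `logins`'s columns.
Matching on l.uid = r.uid.
- l[0] uid=1 → no match; kept with NULLs on the r side.
- l[1] uid=9 → 1 match(es) in r → 1 row(s).
- l[2] uid=4 → no match; kept with NULLs on the r side.
After projecting and ordering:
l.uname | l.uid | r.ip_last | r.attempts
Heidi | 4 | NULL | NULL
Mona | 9 | 41 | 8
Nora | 1 | NULL | NULL

(Heidi, 4, NULL, NULL); (Mona, 9, 41, 8); (Nora, 1, NULL, NULL)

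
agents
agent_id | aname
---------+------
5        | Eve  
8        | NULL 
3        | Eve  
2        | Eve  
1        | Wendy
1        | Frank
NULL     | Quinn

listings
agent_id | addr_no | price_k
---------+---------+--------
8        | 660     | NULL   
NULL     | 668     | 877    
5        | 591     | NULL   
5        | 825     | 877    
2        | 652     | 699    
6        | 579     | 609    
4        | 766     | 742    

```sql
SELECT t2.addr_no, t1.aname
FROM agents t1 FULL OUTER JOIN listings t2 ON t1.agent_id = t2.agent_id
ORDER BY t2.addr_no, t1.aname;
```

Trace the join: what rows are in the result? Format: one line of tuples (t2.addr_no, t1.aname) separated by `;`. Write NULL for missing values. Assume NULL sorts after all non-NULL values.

(579, NULL); (591, Eve); (652, Eve); (660, NULL); (668, NULL); (766, NULL); (825, Eve); (NULL, Eve); (NULL, Frank); (NULL, Quinn); (NULL, Wendy)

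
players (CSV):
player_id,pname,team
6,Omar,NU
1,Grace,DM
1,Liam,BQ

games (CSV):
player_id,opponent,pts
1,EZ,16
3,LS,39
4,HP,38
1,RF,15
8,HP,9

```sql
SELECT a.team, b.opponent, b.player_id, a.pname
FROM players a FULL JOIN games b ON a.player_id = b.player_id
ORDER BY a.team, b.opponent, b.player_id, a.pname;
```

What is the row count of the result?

8

FULL OUTER JOIN keeps every row from both sides; unmatched rows get NULL for the other side's columns.
Matching on a.player_id = b.player_id.
- a (player_id=6) has no partner → padded with NULL.
- a (player_id=1) pairs with 2 row(s) of b.
- a (player_id=1) pairs with 2 row(s) of b.
- plus 3 unmatched b row(s), each kept with NULL a columns.
Total: 4 matched + 4 padded = 8 rows.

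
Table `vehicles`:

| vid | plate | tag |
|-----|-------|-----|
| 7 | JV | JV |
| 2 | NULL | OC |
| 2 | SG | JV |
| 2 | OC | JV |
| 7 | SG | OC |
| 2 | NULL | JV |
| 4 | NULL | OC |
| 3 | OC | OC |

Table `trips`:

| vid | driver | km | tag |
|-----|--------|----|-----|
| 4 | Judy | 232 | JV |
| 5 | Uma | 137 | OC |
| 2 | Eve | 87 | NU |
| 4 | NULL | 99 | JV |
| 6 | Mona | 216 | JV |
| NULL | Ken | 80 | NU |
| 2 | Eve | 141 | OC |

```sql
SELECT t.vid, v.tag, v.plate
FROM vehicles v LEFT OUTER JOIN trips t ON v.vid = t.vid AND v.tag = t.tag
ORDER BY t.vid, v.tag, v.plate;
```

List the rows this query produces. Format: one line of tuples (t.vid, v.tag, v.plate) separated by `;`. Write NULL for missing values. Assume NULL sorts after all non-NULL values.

LEFT JOIN keeps every row from `vehicles`; unmatched rows get NULL for `trips`'s columns.
Matching on v.vid = t.vid AND v.tag = t.tag. A NULL in a compared column never satisfies the condition.
Matched pairs: 1; unmatched v rows kept: 7.

(2, OC, NULL); (NULL, JV, JV); (NULL, JV, OC); (NULL, JV, SG); (NULL, JV, NULL); (NULL, OC, OC); (NULL, OC, SG); (NULL, OC, NULL)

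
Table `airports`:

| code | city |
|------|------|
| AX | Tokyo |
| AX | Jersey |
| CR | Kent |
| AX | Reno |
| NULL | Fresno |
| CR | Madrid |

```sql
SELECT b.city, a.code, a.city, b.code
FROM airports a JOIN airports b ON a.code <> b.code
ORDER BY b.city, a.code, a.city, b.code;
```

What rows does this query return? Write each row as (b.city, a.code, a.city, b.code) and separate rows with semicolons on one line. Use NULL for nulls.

(Jersey, CR, Kent, AX); (Jersey, CR, Madrid, AX); (Kent, AX, Jersey, CR); (Kent, AX, Reno, CR); (Kent, AX, Tokyo, CR); (Madrid, AX, Jersey, CR); (Madrid, AX, Reno, CR); (Madrid, AX, Tokyo, CR); (Reno, CR, Kent, AX); (Reno, CR, Madrid, AX); (Tokyo, CR, Kent, AX); (Tokyo, CR, Madrid, AX)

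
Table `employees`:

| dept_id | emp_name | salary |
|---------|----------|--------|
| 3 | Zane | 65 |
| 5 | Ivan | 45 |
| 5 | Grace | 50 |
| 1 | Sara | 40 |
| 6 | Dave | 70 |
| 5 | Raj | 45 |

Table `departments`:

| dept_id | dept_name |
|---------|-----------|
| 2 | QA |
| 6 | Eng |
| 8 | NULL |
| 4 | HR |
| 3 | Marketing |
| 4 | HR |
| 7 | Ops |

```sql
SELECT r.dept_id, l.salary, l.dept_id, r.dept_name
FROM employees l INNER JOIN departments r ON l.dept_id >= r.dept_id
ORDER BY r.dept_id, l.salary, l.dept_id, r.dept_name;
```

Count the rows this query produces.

INNER JOIN keeps only pairs where the ON condition holds.
Matching on l.dept_id >= r.dept_id.
- l (dept_id=3) pairs with 2 row(s) of r.
- l (dept_id=5) pairs with 4 row(s) of r.
- l (dept_id=5) pairs with 4 row(s) of r.
- l (dept_id=1) has no partner → excluded.
- l (dept_id=6) pairs with 5 row(s) of r.
- l (dept_id=5) pairs with 4 row(s) of r.
Total: 19 rows.

19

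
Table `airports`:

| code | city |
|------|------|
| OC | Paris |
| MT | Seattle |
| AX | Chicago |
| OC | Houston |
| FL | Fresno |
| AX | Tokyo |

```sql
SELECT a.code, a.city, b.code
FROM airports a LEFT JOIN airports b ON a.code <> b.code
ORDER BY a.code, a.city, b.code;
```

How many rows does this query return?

LEFT JOIN keeps every row from `airports a`; unmatched rows get NULL for `airports b`'s columns.
Matching on a.code <> b.code.
- a row (code=OC): matches 4 b row(s) → 4 output row(s).
- a row (code=MT): matches 5 b row(s) → 5 output row(s).
- a row (code=AX): matches 4 b row(s) → 4 output row(s).
- a row (code=OC): matches 4 b row(s) → 4 output row(s).
- a row (code=FL): matches 5 b row(s) → 5 output row(s).
- a row (code=AX): matches 4 b row(s) → 4 output row(s).
Total: 26 rows.

26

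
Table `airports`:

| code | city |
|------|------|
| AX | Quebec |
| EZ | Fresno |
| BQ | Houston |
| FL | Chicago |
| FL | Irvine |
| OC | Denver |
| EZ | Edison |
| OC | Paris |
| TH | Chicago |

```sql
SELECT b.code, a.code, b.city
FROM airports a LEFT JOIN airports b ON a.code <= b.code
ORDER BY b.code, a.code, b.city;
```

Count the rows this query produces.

48

LEFT JOIN keeps every row from `airports a`; unmatched rows get NULL for `airports b`'s columns.
Matching on a.code <= b.code.
- a row (code=AX): matches 9 b row(s) → 9 output row(s).
- a row (code=EZ): matches 7 b row(s) → 7 output row(s).
- a row (code=BQ): matches 8 b row(s) → 8 output row(s).
- a row (code=FL): matches 5 b row(s) → 5 output row(s).
- a row (code=FL): matches 5 b row(s) → 5 output row(s).
- a row (code=OC): matches 3 b row(s) → 3 output row(s).
- a row (code=EZ): matches 7 b row(s) → 7 output row(s).
- a row (code=OC): matches 3 b row(s) → 3 output row(s).
- a row (code=TH): matches 1 b row(s) → 1 output row(s).
Total: 48 rows.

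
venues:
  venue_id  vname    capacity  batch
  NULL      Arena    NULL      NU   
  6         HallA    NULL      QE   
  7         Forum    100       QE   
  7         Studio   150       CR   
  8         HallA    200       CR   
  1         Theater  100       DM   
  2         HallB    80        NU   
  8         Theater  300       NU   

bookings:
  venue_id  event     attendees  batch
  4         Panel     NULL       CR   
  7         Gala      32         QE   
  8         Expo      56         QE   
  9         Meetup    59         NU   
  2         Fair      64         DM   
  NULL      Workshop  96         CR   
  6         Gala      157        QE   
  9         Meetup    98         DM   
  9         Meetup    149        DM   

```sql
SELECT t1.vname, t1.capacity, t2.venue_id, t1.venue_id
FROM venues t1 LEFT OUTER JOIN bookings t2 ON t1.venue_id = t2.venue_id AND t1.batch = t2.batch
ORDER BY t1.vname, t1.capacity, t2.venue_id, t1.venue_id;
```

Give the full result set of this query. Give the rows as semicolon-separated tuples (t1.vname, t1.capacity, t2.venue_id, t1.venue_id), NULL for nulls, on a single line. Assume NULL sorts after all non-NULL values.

(Arena, NULL, NULL, NULL); (Forum, 100, 7, 7); (HallA, 200, NULL, 8); (HallA, NULL, 6, 6); (HallB, 80, NULL, 2); (Studio, 150, NULL, 7); (Theater, 100, NULL, 1); (Theater, 300, NULL, 8)

LEFT JOIN keeps every row from `venues`; unmatched rows get NULL for `bookings`'s columns.
Matching on t1.venue_id = t2.venue_id AND t1.batch = t2.batch. A NULL in a compared column never satisfies the condition.
Matched pairs: 2; unmatched t1 rows kept: 6.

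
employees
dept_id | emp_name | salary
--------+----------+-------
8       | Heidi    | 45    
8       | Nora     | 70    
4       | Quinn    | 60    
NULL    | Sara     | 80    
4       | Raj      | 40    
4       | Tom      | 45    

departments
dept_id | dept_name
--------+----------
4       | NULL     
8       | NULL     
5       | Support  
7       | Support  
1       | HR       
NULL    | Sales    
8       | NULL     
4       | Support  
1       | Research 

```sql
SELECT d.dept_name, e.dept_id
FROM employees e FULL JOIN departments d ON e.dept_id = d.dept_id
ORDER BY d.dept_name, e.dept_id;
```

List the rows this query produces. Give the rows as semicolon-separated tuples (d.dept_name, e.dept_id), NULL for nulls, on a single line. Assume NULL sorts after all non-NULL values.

FULL OUTER JOIN keeps every row from both sides; unmatched rows get NULL for the other side's columns.
Matching on e.dept_id = d.dept_id. A NULL in a compared column never satisfies the condition.
- e (dept_id=8) pairs with 2 row(s) of d.
- e (dept_id=8) pairs with 2 row(s) of d.
- e (dept_id=4) pairs with 2 row(s) of d.
- e (dept_id=NULL) has no partner → padded with NULL.
- e (dept_id=4) pairs with 2 row(s) of d.
- e (dept_id=4) pairs with 2 row(s) of d.
- 5 row(s) from d found no e partner → padded with NULL.

(HR, NULL); (Research, NULL); (Sales, NULL); (Support, 4); (Support, 4); (Support, 4); (Support, NULL); (Support, NULL); (NULL, 4); (NULL, 4); (NULL, 4); (NULL, 8); (NULL, 8); (NULL, 8); (NULL, 8); (NULL, NULL)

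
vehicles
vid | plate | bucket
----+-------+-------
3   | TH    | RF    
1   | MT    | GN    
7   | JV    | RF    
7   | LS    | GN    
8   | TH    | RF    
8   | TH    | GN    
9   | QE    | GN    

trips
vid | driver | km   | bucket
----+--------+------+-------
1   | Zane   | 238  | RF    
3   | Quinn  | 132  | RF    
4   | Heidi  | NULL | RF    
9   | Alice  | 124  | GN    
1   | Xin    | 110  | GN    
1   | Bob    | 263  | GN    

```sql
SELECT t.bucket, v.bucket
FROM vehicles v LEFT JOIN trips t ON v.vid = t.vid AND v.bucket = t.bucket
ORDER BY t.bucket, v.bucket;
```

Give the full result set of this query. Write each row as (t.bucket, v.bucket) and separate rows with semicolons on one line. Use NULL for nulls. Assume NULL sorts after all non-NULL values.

LEFT JOIN keeps every row from `vehicles`; unmatched rows get NULL for `trips`'s columns.
Matching on v.vid = t.vid AND v.bucket = t.bucket.
Matched pairs: 4; unmatched v rows kept: 4.

(GN, GN); (GN, GN); (GN, GN); (RF, RF); (NULL, GN); (NULL, GN); (NULL, RF); (NULL, RF)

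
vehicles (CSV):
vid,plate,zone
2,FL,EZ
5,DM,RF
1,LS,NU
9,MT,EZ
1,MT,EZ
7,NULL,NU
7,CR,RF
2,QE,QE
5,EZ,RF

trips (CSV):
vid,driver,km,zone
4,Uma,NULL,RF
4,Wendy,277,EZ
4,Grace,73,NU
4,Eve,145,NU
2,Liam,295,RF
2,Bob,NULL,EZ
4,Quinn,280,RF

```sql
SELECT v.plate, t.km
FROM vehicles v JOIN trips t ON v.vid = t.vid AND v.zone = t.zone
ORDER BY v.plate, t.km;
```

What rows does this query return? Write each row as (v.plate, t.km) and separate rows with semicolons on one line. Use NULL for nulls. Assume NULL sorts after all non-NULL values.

(FL, NULL)

INNER JOIN keeps only pairs where the ON condition holds.
Matching on v.vid = t.vid AND v.zone = t.zone.
Matched pairs: 1.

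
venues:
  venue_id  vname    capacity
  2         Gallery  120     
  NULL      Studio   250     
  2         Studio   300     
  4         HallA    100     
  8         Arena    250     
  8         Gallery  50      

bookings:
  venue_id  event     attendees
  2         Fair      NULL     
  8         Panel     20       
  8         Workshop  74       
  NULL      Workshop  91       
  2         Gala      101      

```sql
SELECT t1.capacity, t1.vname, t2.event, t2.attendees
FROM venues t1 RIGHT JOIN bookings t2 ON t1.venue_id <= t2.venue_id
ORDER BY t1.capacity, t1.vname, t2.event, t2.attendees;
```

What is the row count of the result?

RIGHT JOIN keeps every row from `bookings`; unmatched rows get NULL for `venues`'s columns.
Matching on t1.venue_id <= t2.venue_id. A NULL in a compared column never satisfies the condition.
Matched pairs: 14; unmatched t2 rows kept: 1.
Total: 14 matched + 1 padded = 15 rows.

15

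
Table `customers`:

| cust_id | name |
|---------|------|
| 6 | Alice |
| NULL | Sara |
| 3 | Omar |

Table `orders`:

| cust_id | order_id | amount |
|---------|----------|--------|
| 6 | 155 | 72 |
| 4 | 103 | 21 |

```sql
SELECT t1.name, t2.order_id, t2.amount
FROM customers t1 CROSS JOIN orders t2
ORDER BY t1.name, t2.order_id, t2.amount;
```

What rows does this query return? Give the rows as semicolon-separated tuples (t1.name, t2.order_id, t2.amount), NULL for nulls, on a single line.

(Alice, 103, 21); (Alice, 155, 72); (Omar, 103, 21); (Omar, 155, 72); (Sara, 103, 21); (Sara, 155, 72)

CROSS JOIN pairs every row of `customers` with every row of `orders`: 3 × 2 = 6 rows.
After projecting and ordering:
t1.name | t2.order_id | t2.amount
Alice | 103 | 21
Alice | 155 | 72
Omar | 103 | 21
Omar | 155 | 72
Sara | 103 | 21
Sara | 155 | 72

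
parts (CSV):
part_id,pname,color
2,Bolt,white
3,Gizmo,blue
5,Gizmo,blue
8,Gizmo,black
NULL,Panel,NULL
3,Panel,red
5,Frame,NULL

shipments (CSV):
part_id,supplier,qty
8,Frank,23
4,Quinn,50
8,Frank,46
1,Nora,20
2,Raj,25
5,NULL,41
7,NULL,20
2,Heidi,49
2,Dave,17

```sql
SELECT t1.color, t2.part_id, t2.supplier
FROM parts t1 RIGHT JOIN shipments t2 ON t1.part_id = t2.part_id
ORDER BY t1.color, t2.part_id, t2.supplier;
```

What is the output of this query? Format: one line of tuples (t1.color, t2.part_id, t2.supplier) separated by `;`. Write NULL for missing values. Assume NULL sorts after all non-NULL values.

(black, 8, Frank); (black, 8, Frank); (blue, 5, NULL); (white, 2, Dave); (white, 2, Heidi); (white, 2, Raj); (NULL, 1, Nora); (NULL, 4, Quinn); (NULL, 5, NULL); (NULL, 7, NULL)

RIGHT JOIN keeps every row from `shipments`; unmatched rows get NULL for `parts`'s columns.
Matching on t1.part_id = t2.part_id. A NULL in a compared column never satisfies the condition.
- t1 row (part_id=2): matches 3 t2 row(s) → 3 output row(s).
- t1 row (part_id=3): no match.
- t1 row (part_id=5): matches 1 t2 row(s) → 1 output row(s).
- t1 row (part_id=8): matches 2 t2 row(s) → 2 output row(s).
- t1 row (part_id=NULL): no match.
- t1 row (part_id=3): no match.
- t1 row (part_id=5): matches 1 t2 row(s) → 1 output row(s).
- 3 t2 row(s) had no t1 match → kept, t1 columns NULL.
After projecting and ordering:
t1.color | t2.part_id | t2.supplier
black | 8 | Frank
black | 8 | Frank
blue | 5 | NULL
white | 2 | Dave
white | 2 | Heidi
white | 2 | Raj
NULL | 1 | Nora
NULL | 4 | Quinn
NULL | 5 | NULL
NULL | 7 | NULL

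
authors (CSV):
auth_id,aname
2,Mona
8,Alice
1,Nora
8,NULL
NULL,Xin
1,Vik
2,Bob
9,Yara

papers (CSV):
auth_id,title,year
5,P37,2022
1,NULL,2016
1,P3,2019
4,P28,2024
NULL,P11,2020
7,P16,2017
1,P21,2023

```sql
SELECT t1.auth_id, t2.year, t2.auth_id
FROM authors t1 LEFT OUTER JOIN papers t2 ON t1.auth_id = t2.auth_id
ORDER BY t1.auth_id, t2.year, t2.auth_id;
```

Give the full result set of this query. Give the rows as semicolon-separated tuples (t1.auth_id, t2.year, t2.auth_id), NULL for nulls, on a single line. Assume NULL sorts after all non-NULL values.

LEFT JOIN keeps every row from `authors`; unmatched rows get NULL for `papers`'s columns.
Matching on t1.auth_id = t2.auth_id. A NULL in a compared column never satisfies the condition.
Matched pairs: 6; unmatched t1 rows kept: 6.

(1, 2016, 1); (1, 2016, 1); (1, 2019, 1); (1, 2019, 1); (1, 2023, 1); (1, 2023, 1); (2, NULL, NULL); (2, NULL, NULL); (8, NULL, NULL); (8, NULL, NULL); (9, NULL, NULL); (NULL, NULL, NULL)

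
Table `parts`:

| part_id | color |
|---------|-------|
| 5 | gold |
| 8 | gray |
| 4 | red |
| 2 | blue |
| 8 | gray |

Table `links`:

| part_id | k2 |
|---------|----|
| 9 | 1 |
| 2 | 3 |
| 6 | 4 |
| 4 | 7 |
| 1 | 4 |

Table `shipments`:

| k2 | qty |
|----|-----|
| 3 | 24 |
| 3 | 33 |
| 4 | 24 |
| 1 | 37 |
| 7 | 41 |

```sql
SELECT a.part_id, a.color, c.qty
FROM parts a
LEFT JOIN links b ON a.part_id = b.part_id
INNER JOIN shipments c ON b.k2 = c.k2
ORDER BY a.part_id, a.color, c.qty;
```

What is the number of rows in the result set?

Step 1 — a LEFT JOIN b on part_id → 5 row(s).
Then INNER JOIN `shipments c` on k2: keep only rows whose b.k2 appears in c.
Result: 3 row(s).

3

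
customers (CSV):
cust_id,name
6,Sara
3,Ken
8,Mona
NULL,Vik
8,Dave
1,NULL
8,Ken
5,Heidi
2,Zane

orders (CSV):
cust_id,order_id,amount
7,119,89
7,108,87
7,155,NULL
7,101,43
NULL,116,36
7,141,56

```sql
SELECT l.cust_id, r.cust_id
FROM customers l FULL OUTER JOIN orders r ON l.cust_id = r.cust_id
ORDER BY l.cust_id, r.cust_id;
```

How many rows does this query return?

FULL OUTER JOIN keeps every row from both sides; unmatched rows get NULL for the other side's columns.
Matching on l.cust_id = r.cust_id. A NULL in a compared column never satisfies the condition.
Matched pairs: 0; unmatched l rows kept: 9; unmatched r rows kept: 6.
Total: 0 matched + 15 padded = 15 rows.

15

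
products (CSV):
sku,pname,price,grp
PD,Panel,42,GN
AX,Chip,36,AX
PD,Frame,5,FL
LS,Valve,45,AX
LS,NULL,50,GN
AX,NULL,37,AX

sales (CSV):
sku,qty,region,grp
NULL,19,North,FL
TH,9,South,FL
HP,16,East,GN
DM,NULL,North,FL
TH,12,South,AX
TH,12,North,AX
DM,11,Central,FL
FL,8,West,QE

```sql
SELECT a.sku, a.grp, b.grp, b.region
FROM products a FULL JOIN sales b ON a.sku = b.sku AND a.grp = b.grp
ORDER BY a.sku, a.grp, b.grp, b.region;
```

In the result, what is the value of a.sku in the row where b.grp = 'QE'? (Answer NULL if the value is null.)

FULL OUTER JOIN keeps every row from both sides; unmatched rows get NULL for the other side's columns.
Matching on a.sku = b.sku AND a.grp = b.grp. A NULL in a compared column never satisfies the condition.
Matched pairs: 0; unmatched a rows kept: 6; unmatched b rows kept: 8.

NULL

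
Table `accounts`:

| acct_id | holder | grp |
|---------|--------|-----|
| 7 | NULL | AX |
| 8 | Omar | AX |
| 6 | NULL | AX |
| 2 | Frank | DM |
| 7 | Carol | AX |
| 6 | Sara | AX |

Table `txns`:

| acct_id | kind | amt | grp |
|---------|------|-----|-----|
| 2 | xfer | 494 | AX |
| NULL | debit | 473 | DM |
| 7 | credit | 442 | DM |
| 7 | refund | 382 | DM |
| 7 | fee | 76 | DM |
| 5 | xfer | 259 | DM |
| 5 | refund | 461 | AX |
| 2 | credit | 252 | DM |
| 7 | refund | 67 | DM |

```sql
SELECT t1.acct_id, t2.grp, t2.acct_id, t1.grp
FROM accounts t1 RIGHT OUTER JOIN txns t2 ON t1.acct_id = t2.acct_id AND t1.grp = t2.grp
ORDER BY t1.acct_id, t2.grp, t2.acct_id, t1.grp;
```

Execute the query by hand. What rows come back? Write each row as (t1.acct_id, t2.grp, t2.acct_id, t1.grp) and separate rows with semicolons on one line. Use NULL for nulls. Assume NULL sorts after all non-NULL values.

RIGHT JOIN keeps every row from `txns`; unmatched rows get NULL for `accounts`'s columns.
Matching on t1.acct_id = t2.acct_id AND t1.grp = t2.grp. A NULL in a compared column never satisfies the condition.
- t1[0] acct_id=7, grp=AX → no match.
- t1[1] acct_id=8, grp=AX → no match.
- t1[2] acct_id=6, grp=AX → no match.
- t1[3] acct_id=2, grp=DM → 1 match(es) in t2 → 1 row(s).
- t1[4] acct_id=7, grp=AX → no match.
- t1[5] acct_id=6, grp=AX → no match.
- 8 t2 row(s) had no t1 match → kept, t1 columns NULL.
After projecting and ordering:
t1.acct_id | t2.grp | t2.acct_id | t1.grp
2 | DM | 2 | DM
NULL | AX | 2 | NULL
NULL | AX | 5 | NULL
NULL | DM | 5 | NULL
NULL | DM | 7 | NULL
NULL | DM | 7 | NULL
NULL | DM | 7 | NULL
NULL | DM | 7 | NULL
NULL | DM | NULL | NULL

(2, DM, 2, DM); (NULL, AX, 2, NULL); (NULL, AX, 5, NULL); (NULL, DM, 5, NULL); (NULL, DM, 7, NULL); (NULL, DM, 7, NULL); (NULL, DM, 7, NULL); (NULL, DM, 7, NULL); (NULL, DM, NULL, NULL)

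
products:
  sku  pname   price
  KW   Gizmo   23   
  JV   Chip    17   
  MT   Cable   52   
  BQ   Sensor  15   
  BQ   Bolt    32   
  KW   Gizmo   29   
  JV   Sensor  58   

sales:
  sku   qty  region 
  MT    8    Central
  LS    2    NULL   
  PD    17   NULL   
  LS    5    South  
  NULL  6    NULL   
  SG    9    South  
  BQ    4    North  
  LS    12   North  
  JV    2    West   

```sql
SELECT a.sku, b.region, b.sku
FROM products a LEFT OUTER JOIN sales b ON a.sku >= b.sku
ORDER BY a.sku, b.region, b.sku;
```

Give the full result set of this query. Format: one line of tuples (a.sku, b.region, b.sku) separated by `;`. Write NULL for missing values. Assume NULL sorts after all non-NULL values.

LEFT JOIN keeps every row from `products`; unmatched rows get NULL for `sales`'s columns.
Matching on a.sku >= b.sku. A NULL in a compared column never satisfies the condition.
- sku=KW: 2 matching b row(s), so 2 row(s) emitted.
- sku=JV: 2 matching b row(s), so 2 row(s) emitted.
- sku=MT: 6 matching b row(s), so 6 row(s) emitted.
- sku=BQ: 1 matching b row(s), so 1 row(s) emitted.
- sku=BQ: 1 matching b row(s), so 1 row(s) emitted.
- sku=KW: 2 matching b row(s), so 2 row(s) emitted.
- sku=JV: 2 matching b row(s), so 2 row(s) emitted.

(BQ, North, BQ); (BQ, North, BQ); (JV, North, BQ); (JV, North, BQ); (JV, West, JV); (JV, West, JV); (KW, North, BQ); (KW, North, BQ); (KW, West, JV); (KW, West, JV); (MT, Central, MT); (MT, North, BQ); (MT, North, LS); (MT, South, LS); (MT, West, JV); (MT, NULL, LS)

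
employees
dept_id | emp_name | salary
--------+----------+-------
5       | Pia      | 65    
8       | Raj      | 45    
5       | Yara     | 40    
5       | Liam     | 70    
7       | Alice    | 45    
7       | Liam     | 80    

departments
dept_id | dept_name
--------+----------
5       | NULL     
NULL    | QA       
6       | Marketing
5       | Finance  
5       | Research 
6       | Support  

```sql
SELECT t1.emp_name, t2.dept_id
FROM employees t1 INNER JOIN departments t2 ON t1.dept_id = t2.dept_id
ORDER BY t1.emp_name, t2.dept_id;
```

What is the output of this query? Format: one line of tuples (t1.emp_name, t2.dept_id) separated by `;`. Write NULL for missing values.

(Liam, 5); (Liam, 5); (Liam, 5); (Pia, 5); (Pia, 5); (Pia, 5); (Yara, 5); (Yara, 5); (Yara, 5)

INNER JOIN keeps only pairs where the ON condition holds.
Matching on t1.dept_id = t2.dept_id. A NULL in a compared column never satisfies the condition.
- t1 row (dept_id=5): matches 3 t2 row(s) → 3 output row(s).
- t1 row (dept_id=8): no match → dropped.
- t1 row (dept_id=5): matches 3 t2 row(s) → 3 output row(s).
- t1 row (dept_id=5): matches 3 t2 row(s) → 3 output row(s).
- t1 row (dept_id=7): no match → dropped.
- t1 row (dept_id=7): no match → dropped.
After projecting and ordering:
t1.emp_name | t2.dept_id
Liam | 5
Liam | 5
Liam | 5
Pia | 5
Pia | 5
Pia | 5
Yara | 5
Yara | 5
Yara | 5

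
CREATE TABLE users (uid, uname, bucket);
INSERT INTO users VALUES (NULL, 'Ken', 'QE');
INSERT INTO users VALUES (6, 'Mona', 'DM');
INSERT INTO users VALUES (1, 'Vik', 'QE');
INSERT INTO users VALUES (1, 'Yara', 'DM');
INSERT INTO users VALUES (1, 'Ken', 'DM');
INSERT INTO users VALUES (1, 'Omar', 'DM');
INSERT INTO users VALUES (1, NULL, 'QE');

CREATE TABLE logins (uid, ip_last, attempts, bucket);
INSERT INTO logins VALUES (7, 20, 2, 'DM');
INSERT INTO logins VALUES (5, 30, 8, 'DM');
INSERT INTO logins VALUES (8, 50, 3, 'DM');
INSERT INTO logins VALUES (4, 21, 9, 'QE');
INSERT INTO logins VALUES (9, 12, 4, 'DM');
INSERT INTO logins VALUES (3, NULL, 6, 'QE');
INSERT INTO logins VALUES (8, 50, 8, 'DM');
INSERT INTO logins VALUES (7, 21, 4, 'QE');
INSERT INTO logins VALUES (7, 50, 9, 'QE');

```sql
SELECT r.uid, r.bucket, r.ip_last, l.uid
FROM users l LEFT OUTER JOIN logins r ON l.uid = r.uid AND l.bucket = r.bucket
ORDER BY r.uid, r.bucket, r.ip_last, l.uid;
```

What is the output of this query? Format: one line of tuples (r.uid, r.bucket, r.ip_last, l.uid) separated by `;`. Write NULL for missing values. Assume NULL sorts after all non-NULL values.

(NULL, NULL, NULL, 1); (NULL, NULL, NULL, 1); (NULL, NULL, NULL, 1); (NULL, NULL, NULL, 1); (NULL, NULL, NULL, 1); (NULL, NULL, NULL, 6); (NULL, NULL, NULL, NULL)

LEFT JOIN keeps every row from `users`; unmatched rows get NULL for `logins`'s columns.
Matching on l.uid = r.uid AND l.bucket = r.bucket. A NULL in a compared column never satisfies the condition.
- l row (uid=NULL, bucket=QE): no match → kept, r columns NULL.
- l row (uid=6, bucket=DM): no match → kept, r columns NULL.
- l row (uid=1, bucket=QE): no match → kept, r columns NULL.
- l row (uid=1, bucket=DM): no match → kept, r columns NULL.
- l row (uid=1, bucket=DM): no match → kept, r columns NULL.
- l row (uid=1, bucket=DM): no match → kept, r columns NULL.
- l row (uid=1, bucket=QE): no match → kept, r columns NULL.
After projecting and ordering:
r.uid | r.bucket | r.ip_last | l.uid
NULL | NULL | NULL | 1
NULL | NULL | NULL | 1
NULL | NULL | NULL | 1
NULL | NULL | NULL | 1
NULL | NULL | NULL | 1
NULL | NULL | NULL | 6
NULL | NULL | NULL | NULL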